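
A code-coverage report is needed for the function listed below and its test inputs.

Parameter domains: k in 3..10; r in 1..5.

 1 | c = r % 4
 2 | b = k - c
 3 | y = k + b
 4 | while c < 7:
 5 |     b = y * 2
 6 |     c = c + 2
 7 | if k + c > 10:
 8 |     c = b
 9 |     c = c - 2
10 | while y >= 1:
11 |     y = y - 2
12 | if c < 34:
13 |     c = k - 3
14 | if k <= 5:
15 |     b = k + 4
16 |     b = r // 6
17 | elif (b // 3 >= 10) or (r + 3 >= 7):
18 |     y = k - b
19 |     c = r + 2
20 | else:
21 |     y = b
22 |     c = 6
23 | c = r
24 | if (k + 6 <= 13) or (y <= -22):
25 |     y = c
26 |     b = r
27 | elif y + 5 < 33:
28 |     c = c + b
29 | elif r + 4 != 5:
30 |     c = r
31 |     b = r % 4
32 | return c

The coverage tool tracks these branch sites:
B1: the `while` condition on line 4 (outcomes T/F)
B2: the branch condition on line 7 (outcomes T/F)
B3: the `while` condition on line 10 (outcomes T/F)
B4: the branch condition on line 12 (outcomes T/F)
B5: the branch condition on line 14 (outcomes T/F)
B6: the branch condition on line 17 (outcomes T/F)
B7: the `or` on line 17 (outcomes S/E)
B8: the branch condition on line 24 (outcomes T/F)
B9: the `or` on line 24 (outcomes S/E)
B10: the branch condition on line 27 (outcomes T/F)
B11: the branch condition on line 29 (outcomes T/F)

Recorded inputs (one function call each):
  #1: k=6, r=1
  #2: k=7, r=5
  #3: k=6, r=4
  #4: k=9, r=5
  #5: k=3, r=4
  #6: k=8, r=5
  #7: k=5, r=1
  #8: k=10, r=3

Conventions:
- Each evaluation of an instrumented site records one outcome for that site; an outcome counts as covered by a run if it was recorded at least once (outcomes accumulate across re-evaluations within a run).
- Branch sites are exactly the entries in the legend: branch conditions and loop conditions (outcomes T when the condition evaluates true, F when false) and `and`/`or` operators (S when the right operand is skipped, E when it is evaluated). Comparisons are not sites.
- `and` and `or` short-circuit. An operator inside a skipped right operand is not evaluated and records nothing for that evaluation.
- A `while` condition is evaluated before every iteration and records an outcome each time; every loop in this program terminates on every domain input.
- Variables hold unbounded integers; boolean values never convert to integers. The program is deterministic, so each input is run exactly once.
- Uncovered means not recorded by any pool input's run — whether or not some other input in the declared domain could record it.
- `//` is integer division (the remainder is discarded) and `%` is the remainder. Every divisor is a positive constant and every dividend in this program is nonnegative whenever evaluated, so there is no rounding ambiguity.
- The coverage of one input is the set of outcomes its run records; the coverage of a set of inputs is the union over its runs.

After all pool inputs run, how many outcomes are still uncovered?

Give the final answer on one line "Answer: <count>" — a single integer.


input #1, k=6, r=1: events B1->T, B1->T, B1->T, B1->F, B2->T, B3->T, B3->T, B3->T, B3->T, B3->T, B3->T, B3->F, B4->T, B5->F, ...; outcomes B1=T, B1=F, B2=T, B3=T, B3=F, B4=T, B5=F, B6=F, B7=E, B8=T, B9=S
input #2, k=7, r=5: events B1->T, B1->T, B1->T, B1->F, B2->T, B3->T, B3->T, B3->T, B3->T, B3->T, B3->T, B3->T, B3->F, B4->T, ...; outcomes B1=T, B1=F, B2=T, B3=T, B3=F, B4=T, B5=F, B6=T, B7=E, B8=T, B9=S
input #3, k=6, r=4: events B1->T, B1->T, B1->T, B1->T, B1->F, B2->T, B3->T, B3->T, B3->T, B3->T, B3->T, B3->T, B3->F, B4->T, ...; outcomes B1=T, B1=F, B2=T, B3=T, B3=F, B4=T, B5=F, B6=T, B7=E, B8=T, B9=S
input #4, k=9, r=5: events B1->T, B1->T, B1->T, B1->F, B2->T, B3->T, B3->T, B3->T, B3->T, B3->T, B3->T, B3->T, B3->T, B3->T, ...; outcomes B1=T, B1=F, B2=T, B3=T, B3=F, B4=T, B5=F, B6=T, B7=S, B8=T, B9=E
input #5, k=3, r=4: events B1->T, B1->T, B1->T, B1->T, B1->F, B2->T, B3->T, B3->T, B3->T, B3->F, B4->T, B5->T, B9->S, B8->T; outcomes B1=T, B1=F, B2=T, B3=T, B3=F, B4=T, B5=T, B8=T, B9=S
input #6, k=8, r=5: events B1->T, B1->T, B1->T, B1->F, B2->T, B3->T, B3->T, B3->T, B3->T, B3->T, B3->T, B3->T, B3->T, B3->F, ...; outcomes B1=T, B1=F, B2=T, B3=T, B3=F, B4=T, B5=F, B6=T, B7=S, B8=T, B9=E
input #7, k=5, r=1: events B1->T, B1->T, B1->T, B1->F, B2->T, B3->T, B3->T, B3->T, B3->T, B3->T, B3->F, B4->T, B5->T, B9->S, ...; outcomes B1=T, B1=F, B2=T, B3=T, B3=F, B4=T, B5=T, B8=T, B9=S
input #8, k=10, r=3: events B1->T, B1->T, B1->F, B2->T, B3->T, B3->T, B3->T, B3->T, B3->T, B3->T, B3->T, B3->T, B3->T, B3->F, ...; outcomes B1=T, B1=F, B2=T, B3=T, B3=F, B4=T, B5=F, B6=T, B7=S, B8=T, B9=E
union over the pool: B1=T, B1=F, B2=T, B3=T, B3=F, B4=T, B5=T, B5=F, B6=T, B6=F, B7=S, B7=E, B8=T, B9=S, B9=E
uncovered (7 of 22): B2=F, B4=F, B8=F, B10=T, B10=F, B11=T, B11=F
Answer: 7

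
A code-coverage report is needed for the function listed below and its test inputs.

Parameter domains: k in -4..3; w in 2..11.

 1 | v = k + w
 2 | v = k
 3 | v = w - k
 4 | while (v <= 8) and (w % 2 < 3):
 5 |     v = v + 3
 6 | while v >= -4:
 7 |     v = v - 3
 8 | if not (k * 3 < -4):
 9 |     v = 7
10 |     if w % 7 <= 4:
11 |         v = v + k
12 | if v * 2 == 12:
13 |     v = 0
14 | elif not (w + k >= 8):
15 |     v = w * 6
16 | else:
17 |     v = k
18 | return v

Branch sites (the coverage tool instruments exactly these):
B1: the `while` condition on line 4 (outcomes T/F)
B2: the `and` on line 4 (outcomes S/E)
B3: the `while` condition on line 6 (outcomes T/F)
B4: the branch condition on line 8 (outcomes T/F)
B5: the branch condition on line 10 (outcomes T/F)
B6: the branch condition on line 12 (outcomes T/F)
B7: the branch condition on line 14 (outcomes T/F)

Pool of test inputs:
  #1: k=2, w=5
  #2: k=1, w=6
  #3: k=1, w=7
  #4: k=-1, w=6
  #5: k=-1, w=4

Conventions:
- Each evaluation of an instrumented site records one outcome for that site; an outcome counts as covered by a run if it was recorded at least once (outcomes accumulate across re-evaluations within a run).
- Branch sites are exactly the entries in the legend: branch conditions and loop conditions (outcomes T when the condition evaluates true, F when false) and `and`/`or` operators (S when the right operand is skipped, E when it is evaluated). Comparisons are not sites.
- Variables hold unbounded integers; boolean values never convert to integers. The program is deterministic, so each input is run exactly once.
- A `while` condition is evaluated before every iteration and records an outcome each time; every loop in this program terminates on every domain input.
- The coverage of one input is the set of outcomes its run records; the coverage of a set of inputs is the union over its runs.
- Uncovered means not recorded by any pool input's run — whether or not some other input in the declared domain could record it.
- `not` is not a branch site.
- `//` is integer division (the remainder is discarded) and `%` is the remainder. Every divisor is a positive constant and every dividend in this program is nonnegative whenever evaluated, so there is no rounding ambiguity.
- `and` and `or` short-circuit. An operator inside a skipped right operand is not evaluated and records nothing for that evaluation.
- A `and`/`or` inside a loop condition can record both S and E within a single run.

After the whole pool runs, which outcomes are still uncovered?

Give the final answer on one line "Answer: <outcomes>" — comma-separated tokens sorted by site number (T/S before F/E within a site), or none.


input #1 (k=2, w=5): events B2->E, B1->T, B2->E, B1->T, B2->S, B1->F, B3->T, B3->T, B3->T, B3->T, B3->T, B3->F, B4->T, B5->F, ...; covers B1=T, B1=F, B2=S, B2=E, B3=T, B3=F, B4=T, B5=F, B6=F, B7=T
input #2 (k=1, w=6): events B2->E, B1->T, B2->E, B1->T, B2->S, B1->F, B3->T, B3->T, B3->T, B3->T, B3->T, B3->T, B3->F, B4->T, ...; covers B1=T, B1=F, B2=S, B2=E, B3=T, B3=F, B4=T, B5=F, B6=F, B7=T
input #3 (k=1, w=7): events B2->E, B1->T, B2->S, B1->F, B3->T, B3->T, B3->T, B3->T, B3->T, B3->F, B4->T, B5->T, B6->F, B7->F; covers B1=T, B1=F, B2=S, B2=E, B3=T, B3=F, B4=T, B5=T, B6=F, B7=F
input #4 (k=-1, w=6): events B2->E, B1->T, B2->S, B1->F, B3->T, B3->T, B3->T, B3->T, B3->T, B3->F, B4->T, B5->F, B6->F, B7->T; covers B1=T, B1=F, B2=S, B2=E, B3=T, B3=F, B4=T, B5=F, B6=F, B7=T
input #5 (k=-1, w=4): events B2->E, B1->T, B2->E, B1->T, B2->S, B1->F, B3->T, B3->T, B3->T, B3->T, B3->T, B3->T, B3->F, B4->T, ...; covers B1=T, B1=F, B2=S, B2=E, B3=T, B3=F, B4=T, B5=T, B6=T
union over the pool: B1=T, B1=F, B2=S, B2=E, B3=T, B3=F, B4=T, B5=T, B5=F, B6=T, B6=F, B7=T, B7=F
uncovered (1 of 14): B4=F
Answer: B4=F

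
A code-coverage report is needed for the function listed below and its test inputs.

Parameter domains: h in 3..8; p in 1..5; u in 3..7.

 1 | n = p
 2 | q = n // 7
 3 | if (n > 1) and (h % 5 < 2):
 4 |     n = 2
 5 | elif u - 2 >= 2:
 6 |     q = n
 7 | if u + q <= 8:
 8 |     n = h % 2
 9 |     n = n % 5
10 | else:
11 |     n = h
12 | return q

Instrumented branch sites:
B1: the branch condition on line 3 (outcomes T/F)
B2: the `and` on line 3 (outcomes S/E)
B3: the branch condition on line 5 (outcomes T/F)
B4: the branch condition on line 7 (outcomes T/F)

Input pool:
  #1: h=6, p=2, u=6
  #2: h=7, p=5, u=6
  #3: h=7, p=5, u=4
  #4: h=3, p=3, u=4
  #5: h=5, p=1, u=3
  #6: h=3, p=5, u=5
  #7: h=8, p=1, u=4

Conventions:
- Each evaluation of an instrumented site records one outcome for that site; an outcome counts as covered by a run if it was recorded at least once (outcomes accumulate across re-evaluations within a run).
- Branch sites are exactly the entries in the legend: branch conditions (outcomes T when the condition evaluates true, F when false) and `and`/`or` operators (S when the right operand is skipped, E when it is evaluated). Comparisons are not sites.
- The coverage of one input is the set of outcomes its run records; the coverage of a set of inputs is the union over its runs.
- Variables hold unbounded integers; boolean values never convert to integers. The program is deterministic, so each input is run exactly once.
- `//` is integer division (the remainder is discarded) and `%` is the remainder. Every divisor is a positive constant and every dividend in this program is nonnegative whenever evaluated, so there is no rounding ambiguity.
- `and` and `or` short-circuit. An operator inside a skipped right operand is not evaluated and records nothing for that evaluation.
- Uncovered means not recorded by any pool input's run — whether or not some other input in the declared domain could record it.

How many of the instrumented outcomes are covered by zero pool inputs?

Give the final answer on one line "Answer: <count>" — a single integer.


#1 (h=6, p=2, u=6) -> covered: B1=T, B2=E, B4=T
#2 (h=7, p=5, u=6) -> covered: B1=F, B2=E, B3=T, B4=F
#3 (h=7, p=5, u=4) -> covered: B1=F, B2=E, B3=T, B4=F
#4 (h=3, p=3, u=4) -> covered: B1=F, B2=E, B3=T, B4=T
#5 (h=5, p=1, u=3) -> covered: B1=F, B2=S, B3=F, B4=T
#6 (h=3, p=5, u=5) -> covered: B1=F, B2=E, B3=T, B4=F
#7 (h=8, p=1, u=4) -> covered: B1=F, B2=S, B3=T, B4=T
union over the pool: B1=T, B1=F, B2=S, B2=E, B3=T, B3=F, B4=T, B4=F
uncovered (0 of 8): none
Answer: 0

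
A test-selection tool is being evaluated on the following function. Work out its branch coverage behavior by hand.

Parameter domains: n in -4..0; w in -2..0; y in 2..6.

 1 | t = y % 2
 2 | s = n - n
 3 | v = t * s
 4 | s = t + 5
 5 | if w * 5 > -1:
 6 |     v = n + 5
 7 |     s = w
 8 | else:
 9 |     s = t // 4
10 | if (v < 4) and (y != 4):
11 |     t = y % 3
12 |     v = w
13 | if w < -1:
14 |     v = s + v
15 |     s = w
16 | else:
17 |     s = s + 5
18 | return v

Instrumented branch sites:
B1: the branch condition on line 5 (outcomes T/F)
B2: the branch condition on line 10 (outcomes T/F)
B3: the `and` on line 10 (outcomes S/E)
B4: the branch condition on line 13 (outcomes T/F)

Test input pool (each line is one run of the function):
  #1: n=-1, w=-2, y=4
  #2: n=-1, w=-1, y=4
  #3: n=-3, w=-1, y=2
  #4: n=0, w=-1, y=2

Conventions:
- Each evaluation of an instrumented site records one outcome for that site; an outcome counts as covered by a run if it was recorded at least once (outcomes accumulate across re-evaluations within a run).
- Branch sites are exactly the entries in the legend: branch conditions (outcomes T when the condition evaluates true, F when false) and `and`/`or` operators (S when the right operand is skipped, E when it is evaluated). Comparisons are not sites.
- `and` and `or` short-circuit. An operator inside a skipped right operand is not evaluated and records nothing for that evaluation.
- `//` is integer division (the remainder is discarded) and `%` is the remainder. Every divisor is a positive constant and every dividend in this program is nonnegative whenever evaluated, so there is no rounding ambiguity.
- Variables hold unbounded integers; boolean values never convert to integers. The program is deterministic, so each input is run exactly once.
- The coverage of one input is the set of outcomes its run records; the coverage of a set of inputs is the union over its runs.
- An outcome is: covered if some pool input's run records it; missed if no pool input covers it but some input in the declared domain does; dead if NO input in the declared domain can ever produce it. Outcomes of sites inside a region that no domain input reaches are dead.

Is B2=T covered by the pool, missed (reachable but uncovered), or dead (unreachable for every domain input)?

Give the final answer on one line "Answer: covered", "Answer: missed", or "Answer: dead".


B2=T is recorded by pool input(s) 3, 4 -> covered
Answer: covered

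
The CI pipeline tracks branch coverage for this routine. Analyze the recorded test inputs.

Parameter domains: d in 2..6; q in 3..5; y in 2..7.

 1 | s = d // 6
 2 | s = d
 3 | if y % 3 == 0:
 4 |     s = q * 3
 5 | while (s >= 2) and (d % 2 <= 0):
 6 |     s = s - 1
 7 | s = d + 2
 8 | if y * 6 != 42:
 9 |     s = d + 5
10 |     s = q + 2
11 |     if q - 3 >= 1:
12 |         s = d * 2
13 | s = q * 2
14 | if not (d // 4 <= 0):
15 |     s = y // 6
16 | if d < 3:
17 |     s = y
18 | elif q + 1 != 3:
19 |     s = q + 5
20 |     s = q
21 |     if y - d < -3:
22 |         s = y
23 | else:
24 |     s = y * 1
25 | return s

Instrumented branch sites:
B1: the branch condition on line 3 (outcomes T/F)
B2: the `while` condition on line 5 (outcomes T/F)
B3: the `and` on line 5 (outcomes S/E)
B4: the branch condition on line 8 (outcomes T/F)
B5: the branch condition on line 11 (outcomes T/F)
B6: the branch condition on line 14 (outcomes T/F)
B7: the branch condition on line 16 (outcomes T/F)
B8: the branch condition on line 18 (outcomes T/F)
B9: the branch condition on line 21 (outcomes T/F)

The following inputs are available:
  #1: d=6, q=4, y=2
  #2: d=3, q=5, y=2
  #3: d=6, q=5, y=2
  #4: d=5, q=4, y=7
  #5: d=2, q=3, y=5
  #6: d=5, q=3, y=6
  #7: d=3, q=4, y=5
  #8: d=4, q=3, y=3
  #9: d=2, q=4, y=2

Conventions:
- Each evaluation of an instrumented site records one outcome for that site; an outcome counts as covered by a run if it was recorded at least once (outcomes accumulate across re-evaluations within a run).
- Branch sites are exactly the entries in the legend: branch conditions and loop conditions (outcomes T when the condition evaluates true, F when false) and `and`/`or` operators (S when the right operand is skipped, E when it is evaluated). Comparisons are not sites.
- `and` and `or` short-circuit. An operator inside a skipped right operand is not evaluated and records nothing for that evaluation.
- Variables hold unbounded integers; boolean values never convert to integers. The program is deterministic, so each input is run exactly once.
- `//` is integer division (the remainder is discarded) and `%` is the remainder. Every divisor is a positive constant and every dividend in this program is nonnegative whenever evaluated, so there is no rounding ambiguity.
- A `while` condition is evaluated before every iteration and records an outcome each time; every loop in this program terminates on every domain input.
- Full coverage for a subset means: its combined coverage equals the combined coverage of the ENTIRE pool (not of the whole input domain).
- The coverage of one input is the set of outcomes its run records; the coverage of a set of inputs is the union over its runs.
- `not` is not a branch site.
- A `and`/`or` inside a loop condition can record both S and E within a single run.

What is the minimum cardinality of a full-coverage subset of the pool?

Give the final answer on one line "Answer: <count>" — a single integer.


input #1, d=6, q=4, y=2: events B1->F, B3->E, B2->T, B3->E, B2->T, B3->E, B2->T, B3->E, B2->T, B3->E, B2->T, B3->S, B2->F, B4->T, ...; outcomes B1=F, B2=T, B2=F, B3=S, B3=E, B4=T, B5=T, B6=T, B7=F, B8=T, B9=T
input #2, d=3, q=5, y=2: events B1->F, B3->E, B2->F, B4->T, B5->T, B6->F, B7->F, B8->T, B9->F; outcomes B1=F, B2=F, B3=E, B4=T, B5=T, B6=F, B7=F, B8=T, B9=F
input #3, d=6, q=5, y=2: events B1->F, B3->E, B2->T, B3->E, B2->T, B3->E, B2->T, B3->E, B2->T, B3->E, B2->T, B3->S, B2->F, B4->T, ...; outcomes B1=F, B2=T, B2=F, B3=S, B3=E, B4=T, B5=T, B6=T, B7=F, B8=T, B9=T
input #4, d=5, q=4, y=7: events B1->F, B3->E, B2->F, B4->F, B6->T, B7->F, B8->T, B9->F; outcomes B1=F, B2=F, B3=E, B4=F, B6=T, B7=F, B8=T, B9=F
input #5, d=2, q=3, y=5: events B1->F, B3->E, B2->T, B3->S, B2->F, B4->T, B5->F, B6->F, B7->T; outcomes B1=F, B2=T, B2=F, B3=S, B3=E, B4=T, B5=F, B6=F, B7=T
input #6, d=5, q=3, y=6: events B1->T, B3->E, B2->F, B4->T, B5->F, B6->T, B7->F, B8->T, B9->F; outcomes B1=T, B2=F, B3=E, B4=T, B5=F, B6=T, B7=F, B8=T, B9=F
input #7, d=3, q=4, y=5: events B1->F, B3->E, B2->F, B4->T, B5->T, B6->F, B7->F, B8->T, B9->F; outcomes B1=F, B2=F, B3=E, B4=T, B5=T, B6=F, B7=F, B8=T, B9=F
input #8, d=4, q=3, y=3: events B1->T, B3->E, B2->T, B3->E, B2->T, B3->E, B2->T, B3->E, B2->T, B3->E, B2->T, B3->E, B2->T, B3->E, ...; outcomes B1=T, B2=T, B2=F, B3=S, B3=E, B4=T, B5=F, B6=T, B7=F, B8=T, B9=F
input #9, d=2, q=4, y=2: events B1->F, B3->E, B2->T, B3->S, B2->F, B4->T, B5->T, B6->F, B7->T; outcomes B1=F, B2=T, B2=F, B3=S, B3=E, B4=T, B5=T, B6=F, B7=T
together the pool reaches 17 outcomes: B1=T, B1=F, B2=T, B2=F, B3=S, B3=E, B4=T, B4=F, B5=T, B5=F, B6=T, B6=F, B7=T, B7=F, B8=T, B9=T, B9=F
every size-1 subset falls short of the 17 outcomes (best: 11/17)
every size-2 subset falls short of the 17 outcomes (best: 15/17)
every size-3 subset falls short of the 17 outcomes (best: 16/17)
at size 4, {1, 4, 5, 6} reaches all 17 outcomes; every lexicographically earlier size-4 subset fails
Answer: 4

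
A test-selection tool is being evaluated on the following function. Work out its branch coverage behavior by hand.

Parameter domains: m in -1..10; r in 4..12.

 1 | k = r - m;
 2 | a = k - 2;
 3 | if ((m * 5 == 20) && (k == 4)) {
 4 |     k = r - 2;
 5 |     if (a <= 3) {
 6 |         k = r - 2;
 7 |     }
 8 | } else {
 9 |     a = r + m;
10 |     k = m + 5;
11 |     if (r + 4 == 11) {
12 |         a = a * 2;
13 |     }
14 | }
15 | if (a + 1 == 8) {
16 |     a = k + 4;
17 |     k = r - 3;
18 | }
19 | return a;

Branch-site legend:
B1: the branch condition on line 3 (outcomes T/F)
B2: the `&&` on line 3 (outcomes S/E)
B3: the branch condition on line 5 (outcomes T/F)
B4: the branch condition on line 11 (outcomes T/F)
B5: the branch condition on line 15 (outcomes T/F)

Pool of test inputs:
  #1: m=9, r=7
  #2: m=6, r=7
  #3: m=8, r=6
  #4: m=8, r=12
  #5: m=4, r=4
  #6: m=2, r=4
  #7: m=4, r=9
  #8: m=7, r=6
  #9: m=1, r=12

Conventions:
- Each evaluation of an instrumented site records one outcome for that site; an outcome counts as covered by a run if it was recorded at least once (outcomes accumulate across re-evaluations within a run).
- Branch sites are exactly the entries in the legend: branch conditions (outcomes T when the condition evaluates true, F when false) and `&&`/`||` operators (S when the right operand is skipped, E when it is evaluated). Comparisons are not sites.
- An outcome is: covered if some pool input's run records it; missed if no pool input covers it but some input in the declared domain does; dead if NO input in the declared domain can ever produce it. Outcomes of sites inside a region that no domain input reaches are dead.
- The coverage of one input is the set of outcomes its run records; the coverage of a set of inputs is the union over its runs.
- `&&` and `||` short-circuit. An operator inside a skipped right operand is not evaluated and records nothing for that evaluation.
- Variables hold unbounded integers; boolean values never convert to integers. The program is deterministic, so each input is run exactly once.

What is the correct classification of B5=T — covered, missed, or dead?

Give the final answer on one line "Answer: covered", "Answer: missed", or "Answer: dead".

no pool input records B5=T
but domain input (m=-1, r=8) does record it -> reachable, so missed

Answer: missed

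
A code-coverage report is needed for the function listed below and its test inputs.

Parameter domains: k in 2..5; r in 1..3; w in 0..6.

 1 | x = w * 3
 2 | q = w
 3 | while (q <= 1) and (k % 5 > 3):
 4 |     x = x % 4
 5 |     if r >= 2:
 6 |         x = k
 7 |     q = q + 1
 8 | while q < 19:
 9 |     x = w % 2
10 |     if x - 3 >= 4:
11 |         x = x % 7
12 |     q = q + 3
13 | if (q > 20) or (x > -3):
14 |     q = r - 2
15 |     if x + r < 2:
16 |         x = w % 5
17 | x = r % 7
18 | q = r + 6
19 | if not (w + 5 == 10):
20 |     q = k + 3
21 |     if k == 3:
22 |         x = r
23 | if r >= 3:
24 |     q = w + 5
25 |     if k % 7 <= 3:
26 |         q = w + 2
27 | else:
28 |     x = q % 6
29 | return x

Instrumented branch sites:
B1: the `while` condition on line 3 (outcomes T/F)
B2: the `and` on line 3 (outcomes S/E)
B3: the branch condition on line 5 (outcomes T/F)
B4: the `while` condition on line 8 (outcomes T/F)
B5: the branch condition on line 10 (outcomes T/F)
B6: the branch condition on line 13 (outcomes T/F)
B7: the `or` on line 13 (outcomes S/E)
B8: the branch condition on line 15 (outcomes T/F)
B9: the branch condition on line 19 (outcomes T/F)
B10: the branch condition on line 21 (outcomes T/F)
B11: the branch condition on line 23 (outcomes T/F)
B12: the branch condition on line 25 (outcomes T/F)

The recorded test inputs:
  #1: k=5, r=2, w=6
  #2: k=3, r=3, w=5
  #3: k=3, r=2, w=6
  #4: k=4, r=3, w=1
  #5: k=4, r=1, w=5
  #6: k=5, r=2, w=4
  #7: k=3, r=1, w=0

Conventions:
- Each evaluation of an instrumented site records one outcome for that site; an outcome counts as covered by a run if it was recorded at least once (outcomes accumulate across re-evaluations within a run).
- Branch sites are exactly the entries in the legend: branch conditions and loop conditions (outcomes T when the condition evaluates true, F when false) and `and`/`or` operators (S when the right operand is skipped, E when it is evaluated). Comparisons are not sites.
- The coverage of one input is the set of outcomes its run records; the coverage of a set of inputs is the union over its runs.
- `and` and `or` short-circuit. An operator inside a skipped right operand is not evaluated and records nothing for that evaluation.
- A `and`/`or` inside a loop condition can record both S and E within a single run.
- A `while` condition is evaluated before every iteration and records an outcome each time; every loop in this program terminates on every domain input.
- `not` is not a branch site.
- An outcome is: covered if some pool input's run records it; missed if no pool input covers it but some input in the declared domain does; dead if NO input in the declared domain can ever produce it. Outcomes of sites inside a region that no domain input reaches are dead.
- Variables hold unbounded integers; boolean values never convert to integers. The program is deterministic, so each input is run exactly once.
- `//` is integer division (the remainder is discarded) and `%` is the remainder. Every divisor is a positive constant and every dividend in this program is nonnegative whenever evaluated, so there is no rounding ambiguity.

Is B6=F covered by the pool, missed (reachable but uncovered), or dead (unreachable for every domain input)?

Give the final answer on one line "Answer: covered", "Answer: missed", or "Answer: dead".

no pool input records B6=F
checking all 84 inputs in the declared domain: B6=F is never recorded -> dead

Answer: dead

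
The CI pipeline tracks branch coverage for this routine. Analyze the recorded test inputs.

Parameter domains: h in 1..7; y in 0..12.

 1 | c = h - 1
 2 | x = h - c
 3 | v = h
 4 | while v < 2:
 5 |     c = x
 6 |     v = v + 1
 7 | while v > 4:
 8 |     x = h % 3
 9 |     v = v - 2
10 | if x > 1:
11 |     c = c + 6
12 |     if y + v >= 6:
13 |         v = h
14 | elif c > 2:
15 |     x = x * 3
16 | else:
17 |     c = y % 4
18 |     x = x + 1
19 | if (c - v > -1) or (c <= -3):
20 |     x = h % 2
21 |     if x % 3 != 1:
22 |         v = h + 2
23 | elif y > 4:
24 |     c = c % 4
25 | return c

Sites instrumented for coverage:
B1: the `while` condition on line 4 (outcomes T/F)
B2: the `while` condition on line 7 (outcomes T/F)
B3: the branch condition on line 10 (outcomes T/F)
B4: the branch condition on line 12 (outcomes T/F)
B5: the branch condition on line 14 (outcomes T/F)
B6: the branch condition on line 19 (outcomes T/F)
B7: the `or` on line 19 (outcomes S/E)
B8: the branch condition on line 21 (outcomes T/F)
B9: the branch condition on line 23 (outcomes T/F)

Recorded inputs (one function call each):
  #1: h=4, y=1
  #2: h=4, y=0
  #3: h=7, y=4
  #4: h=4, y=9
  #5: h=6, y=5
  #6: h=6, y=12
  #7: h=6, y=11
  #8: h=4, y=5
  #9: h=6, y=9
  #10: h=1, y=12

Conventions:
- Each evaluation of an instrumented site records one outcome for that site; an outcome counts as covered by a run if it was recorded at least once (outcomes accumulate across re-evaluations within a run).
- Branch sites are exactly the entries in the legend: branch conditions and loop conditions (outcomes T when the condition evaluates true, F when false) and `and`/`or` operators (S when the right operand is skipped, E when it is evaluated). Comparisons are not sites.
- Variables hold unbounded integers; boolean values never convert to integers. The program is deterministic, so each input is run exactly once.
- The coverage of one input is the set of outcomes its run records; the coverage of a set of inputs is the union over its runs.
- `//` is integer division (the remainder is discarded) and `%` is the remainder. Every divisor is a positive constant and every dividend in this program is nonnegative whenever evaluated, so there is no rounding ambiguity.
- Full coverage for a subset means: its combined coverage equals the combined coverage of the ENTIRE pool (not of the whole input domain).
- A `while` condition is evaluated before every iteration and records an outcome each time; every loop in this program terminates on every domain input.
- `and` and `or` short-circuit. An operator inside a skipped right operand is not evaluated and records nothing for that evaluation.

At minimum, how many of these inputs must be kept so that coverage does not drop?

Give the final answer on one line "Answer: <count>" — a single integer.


#1 (h=4, y=1) -> B1->F, B2->F, B3->F, B5->T, B7->E, B6->F, B9->F; covered: B1=F, B2=F, B3=F, B5=T, B6=F, B7=E, B9=F
#2 (h=4, y=0) -> B1->F, B2->F, B3->F, B5->T, B7->E, B6->F, B9->F; covered: B1=F, B2=F, B3=F, B5=T, B6=F, B7=E, B9=F
#3 (h=7, y=4) -> B1->F, B2->T, B2->T, B2->F, B3->F, B5->T, B7->S, B6->T, B8->F; covered: B1=F, B2=T, B2=F, B3=F, B5=T, B6=T, B7=S, B8=F
#4 (h=4, y=9) -> B1->F, B2->F, B3->F, B5->T, B7->E, B6->F, B9->T; covered: B1=F, B2=F, B3=F, B5=T, B6=F, B7=E, B9=T
#5 (h=6, y=5) -> B1->F, B2->T, B2->F, B3->F, B5->T, B7->S, B6->T, B8->T; covered: B1=F, B2=T, B2=F, B3=F, B5=T, B6=T, B7=S, B8=T
#6 (h=6, y=12) -> B1->F, B2->T, B2->F, B3->F, B5->T, B7->S, B6->T, B8->T; covered: B1=F, B2=T, B2=F, B3=F, B5=T, B6=T, B7=S, B8=T
#7 (h=6, y=11) -> B1->F, B2->T, B2->F, B3->F, B5->T, B7->S, B6->T, B8->T; covered: B1=F, B2=T, B2=F, B3=F, B5=T, B6=T, B7=S, B8=T
#8 (h=4, y=5) -> B1->F, B2->F, B3->F, B5->T, B7->E, B6->F, B9->T; covered: B1=F, B2=F, B3=F, B5=T, B6=F, B7=E, B9=T
#9 (h=6, y=9) -> B1->F, B2->T, B2->F, B3->F, B5->T, B7->S, B6->T, B8->T; covered: B1=F, B2=T, B2=F, B3=F, B5=T, B6=T, B7=S, B8=T
#10 (h=1, y=12) -> B1->T, B1->F, B2->F, B3->F, B5->F, B7->E, B6->F, B9->T; covered: B1=T, B1=F, B2=F, B3=F, B5=F, B6=F, B7=E, B9=T
union over all inputs: B1=T, B1=F, B2=T, B2=F, B3=F, B5=T, B5=F, B6=T, B6=F, B7=S, B7=E, B8=T, B8=F, B9=T, B9=F (15 outcomes)
no size-1 subset reaches all 15 outcomes (best union: 8/15)
no size-2 subset reaches all 15 outcomes (best union: 13/15)
no size-3 subset reaches all 15 outcomes (best union: 14/15)
inputs {1, 3, 5, 10} (size 4) cover everything; no size-4 subset with a lexicographically smaller index list covers all 15
Answer: 4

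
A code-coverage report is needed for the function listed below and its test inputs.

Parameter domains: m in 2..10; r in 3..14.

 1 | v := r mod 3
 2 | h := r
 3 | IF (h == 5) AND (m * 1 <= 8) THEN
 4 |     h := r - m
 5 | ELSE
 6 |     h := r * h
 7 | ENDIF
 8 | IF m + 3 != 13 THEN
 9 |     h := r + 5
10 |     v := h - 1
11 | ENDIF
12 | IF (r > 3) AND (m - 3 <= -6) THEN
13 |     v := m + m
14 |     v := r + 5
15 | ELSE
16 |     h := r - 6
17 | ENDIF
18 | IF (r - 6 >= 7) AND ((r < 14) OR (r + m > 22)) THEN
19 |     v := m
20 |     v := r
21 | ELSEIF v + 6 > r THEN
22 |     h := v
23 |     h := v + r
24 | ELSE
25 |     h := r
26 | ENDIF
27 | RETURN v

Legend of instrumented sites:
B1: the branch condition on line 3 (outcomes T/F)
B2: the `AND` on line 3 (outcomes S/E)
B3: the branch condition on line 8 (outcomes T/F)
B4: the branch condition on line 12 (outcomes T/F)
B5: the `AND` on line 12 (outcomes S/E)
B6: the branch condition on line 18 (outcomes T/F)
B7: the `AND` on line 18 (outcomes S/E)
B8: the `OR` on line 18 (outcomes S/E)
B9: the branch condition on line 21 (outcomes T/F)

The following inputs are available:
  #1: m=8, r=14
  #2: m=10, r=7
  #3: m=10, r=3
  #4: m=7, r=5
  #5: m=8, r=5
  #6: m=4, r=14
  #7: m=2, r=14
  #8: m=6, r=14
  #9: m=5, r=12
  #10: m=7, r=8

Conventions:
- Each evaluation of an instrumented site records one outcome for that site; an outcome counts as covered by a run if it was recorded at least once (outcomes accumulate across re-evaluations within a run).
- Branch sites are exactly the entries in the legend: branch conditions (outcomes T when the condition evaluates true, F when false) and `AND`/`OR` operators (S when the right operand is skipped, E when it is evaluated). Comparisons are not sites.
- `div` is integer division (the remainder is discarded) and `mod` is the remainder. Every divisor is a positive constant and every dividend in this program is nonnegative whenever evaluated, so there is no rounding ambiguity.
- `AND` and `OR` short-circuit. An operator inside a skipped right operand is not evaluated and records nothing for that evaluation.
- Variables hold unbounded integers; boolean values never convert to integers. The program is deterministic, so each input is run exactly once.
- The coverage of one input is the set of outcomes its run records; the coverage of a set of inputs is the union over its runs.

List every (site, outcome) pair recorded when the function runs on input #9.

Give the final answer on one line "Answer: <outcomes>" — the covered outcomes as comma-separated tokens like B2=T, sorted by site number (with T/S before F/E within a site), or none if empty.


Tracing the run of input #9 (m=5, r=12):
  B2->S, B1->F, B3->T, B5->E, B4->F, B7->S, B6->F, B9->T
as a set, this run covers: B1=F, B2=S, B3=T, B4=F, B5=E, B6=F, B7=S, B9=T
Answer: B1=F, B2=S, B3=T, B4=F, B5=E, B6=F, B7=S, B9=T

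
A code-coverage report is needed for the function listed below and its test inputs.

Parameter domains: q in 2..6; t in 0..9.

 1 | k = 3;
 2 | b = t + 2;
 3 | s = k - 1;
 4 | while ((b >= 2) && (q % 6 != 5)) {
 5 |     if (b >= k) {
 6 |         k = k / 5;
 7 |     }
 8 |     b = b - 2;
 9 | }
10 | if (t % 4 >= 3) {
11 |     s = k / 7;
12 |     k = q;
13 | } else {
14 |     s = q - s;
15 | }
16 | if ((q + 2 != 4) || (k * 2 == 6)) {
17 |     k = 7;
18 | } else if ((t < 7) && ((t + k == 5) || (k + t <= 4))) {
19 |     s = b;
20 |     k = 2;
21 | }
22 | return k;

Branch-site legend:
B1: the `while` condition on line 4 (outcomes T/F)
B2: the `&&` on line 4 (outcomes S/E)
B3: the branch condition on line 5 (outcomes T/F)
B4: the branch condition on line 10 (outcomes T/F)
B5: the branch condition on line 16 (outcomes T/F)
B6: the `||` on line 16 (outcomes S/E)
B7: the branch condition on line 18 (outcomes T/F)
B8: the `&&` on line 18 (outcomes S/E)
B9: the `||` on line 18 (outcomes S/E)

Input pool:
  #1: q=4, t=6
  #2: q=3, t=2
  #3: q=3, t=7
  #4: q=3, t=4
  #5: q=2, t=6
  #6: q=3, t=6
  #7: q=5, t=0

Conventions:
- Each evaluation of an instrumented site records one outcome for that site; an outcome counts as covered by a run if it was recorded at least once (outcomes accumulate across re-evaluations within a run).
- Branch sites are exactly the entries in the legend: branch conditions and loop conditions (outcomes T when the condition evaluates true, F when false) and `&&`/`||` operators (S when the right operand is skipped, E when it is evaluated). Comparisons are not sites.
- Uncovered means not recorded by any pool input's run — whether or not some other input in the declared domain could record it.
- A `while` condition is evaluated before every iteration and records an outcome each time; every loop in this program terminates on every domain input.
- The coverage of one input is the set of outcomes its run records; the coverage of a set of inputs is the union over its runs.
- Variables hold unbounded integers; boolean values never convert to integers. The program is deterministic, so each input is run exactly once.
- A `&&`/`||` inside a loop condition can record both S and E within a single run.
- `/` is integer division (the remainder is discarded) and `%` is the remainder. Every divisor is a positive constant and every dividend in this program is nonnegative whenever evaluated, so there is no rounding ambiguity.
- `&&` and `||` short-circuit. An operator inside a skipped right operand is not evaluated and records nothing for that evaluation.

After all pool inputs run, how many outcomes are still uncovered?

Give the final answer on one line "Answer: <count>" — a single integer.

#1 (q=4, t=6) -> B2->E, B1->T, B3->T, B2->E, B1->T, B3->T, B2->E, B1->T, B3->T, B2->E, B1->T, B3->T, B2->S, B1->F, ...; covered: B1=T, B1=F, B2=S, B2=E, B3=T, B4=F, B5=T, B6=S
#2 (q=3, t=2) -> B2->E, B1->T, B3->T, B2->E, B1->T, B3->T, B2->S, B1->F, B4->F, B6->S, B5->T; covered: B1=T, B1=F, B2=S, B2=E, B3=T, B4=F, B5=T, B6=S
#3 (q=3, t=7) -> B2->E, B1->T, B3->T, B2->E, B1->T, B3->T, B2->E, B1->T, B3->T, B2->E, B1->T, B3->T, B2->S, B1->F, ...; covered: B1=T, B1=F, B2=S, B2=E, B3=T, B4=T, B5=T, B6=S
#4 (q=3, t=4) -> B2->E, B1->T, B3->T, B2->E, B1->T, B3->T, B2->E, B1->T, B3->T, B2->S, B1->F, B4->F, B6->S, B5->T; covered: B1=T, B1=F, B2=S, B2=E, B3=T, B4=F, B5=T, B6=S
#5 (q=2, t=6) -> B2->E, B1->T, B3->T, B2->E, B1->T, B3->T, B2->E, B1->T, B3->T, B2->E, B1->T, B3->T, B2->S, B1->F, ...; covered: B1=T, B1=F, B2=S, B2=E, B3=T, B4=F, B5=F, B6=E, B7=F, B8=E, B9=E
#6 (q=3, t=6) -> B2->E, B1->T, B3->T, B2->E, B1->T, B3->T, B2->E, B1->T, B3->T, B2->E, B1->T, B3->T, B2->S, B1->F, ...; covered: B1=T, B1=F, B2=S, B2=E, B3=T, B4=F, B5=T, B6=S
#7 (q=5, t=0) -> B2->E, B1->F, B4->F, B6->S, B5->T; covered: B1=F, B2=E, B4=F, B5=T, B6=S
union over the pool: B1=T, B1=F, B2=S, B2=E, B3=T, B4=T, B4=F, B5=T, B5=F, B6=S, B6=E, B7=F, B8=E, B9=E
uncovered (4 of 18): B3=F, B7=T, B8=S, B9=S

Answer: 4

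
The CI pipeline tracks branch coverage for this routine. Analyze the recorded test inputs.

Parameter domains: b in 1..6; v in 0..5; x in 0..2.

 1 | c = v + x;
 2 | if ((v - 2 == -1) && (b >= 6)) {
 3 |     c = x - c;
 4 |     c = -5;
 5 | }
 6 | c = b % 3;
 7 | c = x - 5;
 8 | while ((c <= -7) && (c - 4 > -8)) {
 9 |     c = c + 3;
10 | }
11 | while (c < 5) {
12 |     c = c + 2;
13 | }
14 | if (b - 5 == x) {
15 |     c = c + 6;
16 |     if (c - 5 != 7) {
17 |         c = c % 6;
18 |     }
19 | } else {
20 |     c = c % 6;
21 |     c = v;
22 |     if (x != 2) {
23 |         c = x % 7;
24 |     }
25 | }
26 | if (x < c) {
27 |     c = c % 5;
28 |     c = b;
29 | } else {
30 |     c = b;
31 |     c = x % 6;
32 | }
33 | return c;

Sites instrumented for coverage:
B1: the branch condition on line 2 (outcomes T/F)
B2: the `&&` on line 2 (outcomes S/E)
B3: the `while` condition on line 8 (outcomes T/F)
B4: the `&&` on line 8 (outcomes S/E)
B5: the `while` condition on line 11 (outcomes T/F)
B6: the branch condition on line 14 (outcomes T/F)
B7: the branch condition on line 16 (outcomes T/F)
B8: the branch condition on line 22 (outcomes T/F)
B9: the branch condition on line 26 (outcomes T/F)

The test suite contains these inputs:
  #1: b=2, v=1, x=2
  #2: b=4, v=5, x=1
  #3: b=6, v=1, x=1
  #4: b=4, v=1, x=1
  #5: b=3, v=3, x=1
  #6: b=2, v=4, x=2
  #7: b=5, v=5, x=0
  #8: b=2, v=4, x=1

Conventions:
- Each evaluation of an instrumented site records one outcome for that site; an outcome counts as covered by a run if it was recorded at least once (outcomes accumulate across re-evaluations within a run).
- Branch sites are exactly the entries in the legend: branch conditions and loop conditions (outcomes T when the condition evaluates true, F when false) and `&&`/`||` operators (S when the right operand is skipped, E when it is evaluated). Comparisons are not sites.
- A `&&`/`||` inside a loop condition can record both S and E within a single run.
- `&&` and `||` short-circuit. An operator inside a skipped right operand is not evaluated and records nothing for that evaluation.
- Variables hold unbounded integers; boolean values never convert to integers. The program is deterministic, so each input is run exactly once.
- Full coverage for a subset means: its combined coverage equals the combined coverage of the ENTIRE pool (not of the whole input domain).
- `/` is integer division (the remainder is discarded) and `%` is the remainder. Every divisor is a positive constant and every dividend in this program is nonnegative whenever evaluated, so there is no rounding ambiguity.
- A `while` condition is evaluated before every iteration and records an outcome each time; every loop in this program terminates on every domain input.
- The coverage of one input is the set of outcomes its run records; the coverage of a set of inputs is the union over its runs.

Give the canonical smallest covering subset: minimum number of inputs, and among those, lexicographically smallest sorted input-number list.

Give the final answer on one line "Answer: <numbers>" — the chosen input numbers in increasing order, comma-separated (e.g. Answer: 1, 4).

#1 (b=2, v=1, x=2) -> covered: B1=F, B2=E, B3=F, B4=S, B5=T, B5=F, B6=F, B8=F, B9=F
#2 (b=4, v=5, x=1) -> covered: B1=F, B2=S, B3=F, B4=S, B5=T, B5=F, B6=F, B8=T, B9=F
#3 (b=6, v=1, x=1) -> covered: B1=T, B2=E, B3=F, B4=S, B5=T, B5=F, B6=T, B7=F, B9=T
#4 (b=4, v=1, x=1) -> covered: B1=F, B2=E, B3=F, B4=S, B5=T, B5=F, B6=F, B8=T, B9=F
#5 (b=3, v=3, x=1) -> covered: B1=F, B2=S, B3=F, B4=S, B5=T, B5=F, B6=F, B8=T, B9=F
#6 (b=2, v=4, x=2) -> covered: B1=F, B2=S, B3=F, B4=S, B5=T, B5=F, B6=F, B8=F, B9=T
#7 (b=5, v=5, x=0) -> covered: B1=F, B2=S, B3=F, B4=S, B5=T, B5=F, B6=T, B7=T, B9=T
#8 (b=2, v=4, x=1) -> covered: B1=F, B2=S, B3=F, B4=S, B5=T, B5=F, B6=F, B8=T, B9=F
pool-wide coverage (16 outcomes): B1=T, B1=F, B2=S, B2=E, B3=F, B4=S, B5=T, B5=F, B6=T, B6=F, B7=T, B7=F, B8=T, B8=F, B9=T, B9=F
checked all size-1 subsets: none covers 16 outcomes (max 9/16)
checked all size-2 subsets: none covers 16 outcomes (max 14/16)
checked all size-3 subsets: none covers 16 outcomes (max 15/16)
the canonical winner is {1, 2, 3, 7}: size 4, full 16-outcome coverage, earliest index list among size-4 covers

Answer: 1, 2, 3, 7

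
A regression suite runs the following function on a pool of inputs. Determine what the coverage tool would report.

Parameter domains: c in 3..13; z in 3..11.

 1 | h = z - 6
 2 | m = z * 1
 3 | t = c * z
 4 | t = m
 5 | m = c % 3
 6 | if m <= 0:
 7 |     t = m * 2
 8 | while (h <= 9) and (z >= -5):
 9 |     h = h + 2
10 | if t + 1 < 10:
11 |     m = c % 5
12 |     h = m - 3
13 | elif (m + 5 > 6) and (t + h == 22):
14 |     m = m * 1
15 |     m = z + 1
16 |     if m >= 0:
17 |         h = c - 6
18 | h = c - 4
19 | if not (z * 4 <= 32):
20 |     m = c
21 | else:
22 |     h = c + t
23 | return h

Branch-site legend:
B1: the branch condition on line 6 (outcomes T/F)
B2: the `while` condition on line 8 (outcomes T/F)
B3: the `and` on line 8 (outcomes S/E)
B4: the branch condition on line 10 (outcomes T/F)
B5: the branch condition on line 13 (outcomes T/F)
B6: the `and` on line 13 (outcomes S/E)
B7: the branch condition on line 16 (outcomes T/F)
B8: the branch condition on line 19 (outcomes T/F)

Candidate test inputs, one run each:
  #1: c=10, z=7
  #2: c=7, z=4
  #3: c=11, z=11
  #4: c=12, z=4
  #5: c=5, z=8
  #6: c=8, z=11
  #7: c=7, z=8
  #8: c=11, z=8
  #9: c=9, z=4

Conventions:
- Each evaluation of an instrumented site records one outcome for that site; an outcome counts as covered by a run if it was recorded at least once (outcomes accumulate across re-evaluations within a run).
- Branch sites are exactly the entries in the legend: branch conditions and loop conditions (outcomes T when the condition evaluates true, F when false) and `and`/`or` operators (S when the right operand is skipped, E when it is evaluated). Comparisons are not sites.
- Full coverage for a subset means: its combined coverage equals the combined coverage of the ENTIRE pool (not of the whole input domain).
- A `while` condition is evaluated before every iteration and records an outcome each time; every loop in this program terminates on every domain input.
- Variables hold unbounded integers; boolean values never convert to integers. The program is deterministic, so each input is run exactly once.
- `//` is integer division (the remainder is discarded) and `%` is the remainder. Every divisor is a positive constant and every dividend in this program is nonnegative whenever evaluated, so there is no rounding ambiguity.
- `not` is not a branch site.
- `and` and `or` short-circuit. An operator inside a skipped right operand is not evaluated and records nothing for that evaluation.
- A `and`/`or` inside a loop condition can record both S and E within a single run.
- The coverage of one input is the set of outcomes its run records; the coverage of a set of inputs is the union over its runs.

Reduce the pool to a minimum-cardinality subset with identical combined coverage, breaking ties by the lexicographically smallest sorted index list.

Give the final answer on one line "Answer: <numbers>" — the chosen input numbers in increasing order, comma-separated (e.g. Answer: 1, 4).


#1 (c=10, z=7) -> covered: B1=F, B2=T, B2=F, B3=S, B3=E, B4=T, B8=F
#2 (c=7, z=4) -> covered: B1=F, B2=T, B2=F, B3=S, B3=E, B4=T, B8=F
#3 (c=11, z=11) -> covered: B1=F, B2=T, B2=F, B3=S, B3=E, B4=F, B5=T, B6=E, B7=T, B8=T
#4 (c=12, z=4) -> covered: B1=T, B2=T, B2=F, B3=S, B3=E, B4=T, B8=F
#5 (c=5, z=8) -> covered: B1=F, B2=T, B2=F, B3=S, B3=E, B4=T, B8=F
#6 (c=8, z=11) -> covered: B1=F, B2=T, B2=F, B3=S, B3=E, B4=F, B5=T, B6=E, B7=T, B8=T
#7 (c=7, z=8) -> covered: B1=F, B2=T, B2=F, B3=S, B3=E, B4=T, B8=F
#8 (c=11, z=8) -> covered: B1=F, B2=T, B2=F, B3=S, B3=E, B4=T, B8=F
#9 (c=9, z=4) -> covered: B1=T, B2=T, B2=F, B3=S, B3=E, B4=T, B8=F
union over all inputs: B1=T, B1=F, B2=T, B2=F, B3=S, B3=E, B4=T, B4=F, B5=T, B6=E, B7=T, B8=T, B8=F (13 outcomes)
every size-1 subset falls short of the 13 outcomes (best: 10/13)
the canonical winner is {3, 4}: size 2, full 13-outcome coverage, earliest index list among size-2 covers
Answer: 3, 4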